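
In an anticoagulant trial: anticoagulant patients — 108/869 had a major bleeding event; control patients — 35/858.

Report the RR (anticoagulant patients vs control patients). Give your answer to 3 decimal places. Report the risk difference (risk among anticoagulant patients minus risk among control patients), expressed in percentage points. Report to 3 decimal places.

risk, anticoagulant patients = 108/869 = 0.12428
risk, control patients = 35/858 = 0.04079
RR = 0.12428 / 0.04079 = 3.047
risk difference = 0.12428 − 0.04079 = 0.08349 → 8.349 percentage points

RR = 3.047; RD = 8.349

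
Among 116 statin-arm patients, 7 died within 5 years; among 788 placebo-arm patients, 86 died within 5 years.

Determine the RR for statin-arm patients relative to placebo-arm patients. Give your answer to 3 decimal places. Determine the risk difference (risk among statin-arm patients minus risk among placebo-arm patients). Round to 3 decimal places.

RR = 0.553; RD = -0.049

risk, statin-arm patients = 7/116 = 0.0603
risk, placebo-arm patients = 86/788 = 0.1091
RR = 0.0603 / 0.1091 = 0.553
risk difference = 0.0603 − 0.1091 = -0.049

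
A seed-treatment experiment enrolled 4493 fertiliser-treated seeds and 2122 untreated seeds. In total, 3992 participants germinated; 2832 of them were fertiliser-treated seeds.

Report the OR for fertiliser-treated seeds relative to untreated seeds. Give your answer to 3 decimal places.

fertiliser-treated seeds without the outcome: 4493 − 2832 = 1661
untreated seeds with the outcome: 3992 − 2832 = 1160
untreated seeds without the outcome: 2122 − 1160 = 962
OR = (2832 × 962) / (1661 × 1160) = 2724384/1926760 ≈ 1.414

OR = 1.414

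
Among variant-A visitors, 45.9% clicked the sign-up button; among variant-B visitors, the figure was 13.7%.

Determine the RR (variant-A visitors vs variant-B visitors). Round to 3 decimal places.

RR = 0.4590 / 0.1370 = 3.350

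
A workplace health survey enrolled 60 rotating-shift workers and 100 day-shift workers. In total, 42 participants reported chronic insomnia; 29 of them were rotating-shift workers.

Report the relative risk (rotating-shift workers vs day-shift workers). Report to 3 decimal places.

3.718

rotating-shift workers without the outcome: 60 − 29 = 31
day-shift workers with the outcome: 42 − 29 = 13
day-shift workers without the outcome: 100 − 13 = 87
risk, rotating-shift workers = 29/60 = 0.4833
risk, day-shift workers = 13/100 = 0.1300
RR = 0.4833 / 0.1300 = 3.718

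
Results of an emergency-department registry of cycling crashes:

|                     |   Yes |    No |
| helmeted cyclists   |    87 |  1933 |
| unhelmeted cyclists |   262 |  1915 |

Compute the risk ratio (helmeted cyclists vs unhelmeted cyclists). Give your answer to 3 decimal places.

RR = 0.358

risk, helmeted cyclists = 87/2020 = 0.04307
risk, unhelmeted cyclists = 262/2177 = 0.12035
RR = 0.04307 / 0.12035 = 0.358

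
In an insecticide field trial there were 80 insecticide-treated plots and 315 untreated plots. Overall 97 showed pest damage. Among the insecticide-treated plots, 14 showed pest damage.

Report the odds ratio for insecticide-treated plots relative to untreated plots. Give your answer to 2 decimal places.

insecticide-treated plots without the outcome: 80 − 14 = 66
untreated plots with the outcome: 97 − 14 = 83
untreated plots without the outcome: 315 − 83 = 232
OR = (14 × 232) / (66 × 83) = 3248/5478 ≈ 0.59

0.59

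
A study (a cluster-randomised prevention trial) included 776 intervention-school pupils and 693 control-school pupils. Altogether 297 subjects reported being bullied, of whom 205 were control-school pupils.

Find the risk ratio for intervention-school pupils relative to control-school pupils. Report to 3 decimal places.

0.401

intervention-school pupils with the outcome: 297 − 205 = 92
intervention-school pupils without the outcome: 776 − 92 = 684
control-school pupils without the outcome: 693 − 205 = 488
risk, intervention-school pupils = 92/776 = 0.1186
risk, control-school pupils = 205/693 = 0.2958
RR = 0.1186 / 0.2958 = 0.401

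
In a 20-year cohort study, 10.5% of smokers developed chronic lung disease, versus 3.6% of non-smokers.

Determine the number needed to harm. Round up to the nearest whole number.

absolute risk difference = 0.069000
1 / 0.069000 = 14.493 → round up → 15

NNH: 15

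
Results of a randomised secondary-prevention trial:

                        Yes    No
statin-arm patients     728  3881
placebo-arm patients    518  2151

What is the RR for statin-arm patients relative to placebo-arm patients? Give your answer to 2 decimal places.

risk, statin-arm patients = 728/4609 = 0.1580
risk, placebo-arm patients = 518/2669 = 0.1941
RR = 0.1580 / 0.1941 = 0.81

RR ≈ 0.81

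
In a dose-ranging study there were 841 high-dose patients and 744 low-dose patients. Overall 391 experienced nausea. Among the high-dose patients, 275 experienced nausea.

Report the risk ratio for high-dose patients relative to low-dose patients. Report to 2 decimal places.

high-dose patients without the outcome: 841 − 275 = 566
low-dose patients with the outcome: 391 − 275 = 116
low-dose patients without the outcome: 744 − 116 = 628
risk, high-dose patients = 275/841 = 0.3270
risk, low-dose patients = 116/744 = 0.1559
RR = 0.3270 / 0.1559 = 2.10

2.10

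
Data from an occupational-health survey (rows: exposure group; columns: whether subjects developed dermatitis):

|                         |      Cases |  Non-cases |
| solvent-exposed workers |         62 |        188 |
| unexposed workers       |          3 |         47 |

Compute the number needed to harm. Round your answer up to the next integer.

risk, solvent-exposed workers = 62/250 = 0.248000
risk, unexposed workers = 3/50 = 0.060000
absolute risk difference = 0.188000
1 / 0.188000 = 5.319 → round up → 6

NNH ≈ 6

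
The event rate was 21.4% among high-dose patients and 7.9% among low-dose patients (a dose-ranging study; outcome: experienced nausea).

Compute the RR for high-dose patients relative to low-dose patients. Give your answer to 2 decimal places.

RR = 0.2140 / 0.0790 = 2.71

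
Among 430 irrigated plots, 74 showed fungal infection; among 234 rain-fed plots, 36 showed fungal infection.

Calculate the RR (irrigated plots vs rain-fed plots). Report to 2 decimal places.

risk, irrigated plots = 74/430 = 0.1721
risk, rain-fed plots = 36/234 = 0.1538
RR = 0.1721 / 0.1538 = 1.12

RR: 1.12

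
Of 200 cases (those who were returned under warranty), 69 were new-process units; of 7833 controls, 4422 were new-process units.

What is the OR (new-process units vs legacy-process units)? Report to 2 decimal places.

OR = (69 × 3411) / (4422 × 131) = 235359/579282 ≈ 0.41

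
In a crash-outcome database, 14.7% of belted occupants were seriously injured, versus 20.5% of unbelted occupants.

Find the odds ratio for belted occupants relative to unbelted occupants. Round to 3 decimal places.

odds, belted occupants = 0.1470/0.8530 = 0.1723
odds, unbelted occupants = 0.2050/0.7950 = 0.2579
OR = 0.1723 / 0.2579 = 0.668

0.668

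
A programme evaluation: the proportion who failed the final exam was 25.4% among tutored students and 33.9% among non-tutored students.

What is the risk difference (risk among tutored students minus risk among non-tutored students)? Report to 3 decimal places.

risk difference = 0.2540 − 0.3390 = -0.085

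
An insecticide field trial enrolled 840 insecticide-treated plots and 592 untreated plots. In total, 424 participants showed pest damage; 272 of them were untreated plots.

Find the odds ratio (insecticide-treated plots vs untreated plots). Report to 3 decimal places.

OR = 0.260

insecticide-treated plots with the outcome: 424 − 272 = 152
insecticide-treated plots without the outcome: 840 − 152 = 688
untreated plots without the outcome: 592 − 272 = 320
odds, insecticide-treated plots = 152/688 = 0.2209
odds, untreated plots = 272/320 = 0.8500
OR = 0.2209 / 0.8500 = 0.260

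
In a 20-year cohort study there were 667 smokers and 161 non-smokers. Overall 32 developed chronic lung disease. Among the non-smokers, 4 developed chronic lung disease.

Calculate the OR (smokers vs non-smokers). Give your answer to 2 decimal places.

1.72

smokers with the outcome: 32 − 4 = 28
smokers without the outcome: 667 − 28 = 639
non-smokers without the outcome: 161 − 4 = 157
OR = (28 × 157) / (639 × 4) = 4396/2556 ≈ 1.72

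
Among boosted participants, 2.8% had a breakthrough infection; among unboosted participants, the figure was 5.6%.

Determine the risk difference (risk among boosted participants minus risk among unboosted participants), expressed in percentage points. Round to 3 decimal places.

-2.800

risk difference = 0.02800 − 0.05600 = -0.02800 → -2.800 percentage points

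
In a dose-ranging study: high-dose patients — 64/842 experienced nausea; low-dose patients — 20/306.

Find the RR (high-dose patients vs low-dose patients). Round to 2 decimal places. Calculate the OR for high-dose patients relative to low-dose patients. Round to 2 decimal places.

RR = 1.16; OR = 1.18

risk, high-dose patients = 64/842 = 0.0760
risk, low-dose patients = 20/306 = 0.0654
RR = 0.0760 / 0.0654 = 1.16
OR = (64 × 286) / (778 × 20) = 18304/15560 ≈ 1.18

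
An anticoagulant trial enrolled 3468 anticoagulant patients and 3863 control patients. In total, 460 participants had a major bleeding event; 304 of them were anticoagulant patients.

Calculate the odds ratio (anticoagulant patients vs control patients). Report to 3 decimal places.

OR = 2.283

anticoagulant patients without the outcome: 3468 − 304 = 3164
control patients with the outcome: 460 − 304 = 156
control patients without the outcome: 3863 − 156 = 3707
odds, anticoagulant patients = 304/3164 = 0.09608
odds, control patients = 156/3707 = 0.04208
OR = 0.09608 / 0.04208 = 2.283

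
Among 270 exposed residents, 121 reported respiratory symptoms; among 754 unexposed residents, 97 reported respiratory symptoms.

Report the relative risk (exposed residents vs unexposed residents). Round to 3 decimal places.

risk, exposed residents = 121/270 = 0.4481
risk, unexposed residents = 97/754 = 0.1286
RR = 0.4481 / 0.1286 = 3.484

RR = 3.484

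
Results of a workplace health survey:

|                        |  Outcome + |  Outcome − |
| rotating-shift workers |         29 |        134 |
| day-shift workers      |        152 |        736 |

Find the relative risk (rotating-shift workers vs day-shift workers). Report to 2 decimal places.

1.04

risk, rotating-shift workers = 29/163 = 0.1779
risk, day-shift workers = 152/888 = 0.1712
RR = 0.1779 / 0.1712 = 1.04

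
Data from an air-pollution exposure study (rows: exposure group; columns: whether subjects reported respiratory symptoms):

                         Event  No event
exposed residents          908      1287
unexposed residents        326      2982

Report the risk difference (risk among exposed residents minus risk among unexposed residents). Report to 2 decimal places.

risk, exposed residents = 908/2195 = 0.4137
risk, unexposed residents = 326/3308 = 0.0985
risk difference = 0.4137 − 0.0985 = 0.32

RD: 0.32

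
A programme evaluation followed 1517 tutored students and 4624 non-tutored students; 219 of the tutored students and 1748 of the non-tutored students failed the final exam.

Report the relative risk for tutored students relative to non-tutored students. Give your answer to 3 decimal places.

RR = 0.382

risk, tutored students = 219/1517 = 0.1444
risk, non-tutored students = 1748/4624 = 0.3780
RR = 0.1444 / 0.3780 = 0.382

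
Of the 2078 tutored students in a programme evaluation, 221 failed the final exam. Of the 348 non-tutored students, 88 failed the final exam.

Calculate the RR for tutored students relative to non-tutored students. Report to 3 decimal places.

0.421

risk, tutored students = 221/2078 = 0.1064
risk, non-tutored students = 88/348 = 0.2529
RR = 0.1064 / 0.2529 = 0.421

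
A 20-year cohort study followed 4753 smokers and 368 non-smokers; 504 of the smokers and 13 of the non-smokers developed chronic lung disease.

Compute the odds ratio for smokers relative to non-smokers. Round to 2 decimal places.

OR = (504 × 355) / (4249 × 13) = 178920/55237 ≈ 3.24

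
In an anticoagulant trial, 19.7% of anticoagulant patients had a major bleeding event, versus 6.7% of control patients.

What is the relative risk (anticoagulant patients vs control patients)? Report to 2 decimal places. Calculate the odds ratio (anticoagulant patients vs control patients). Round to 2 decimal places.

RR = 0.1970 / 0.0670 = 2.94
odds, anticoagulant patients = 0.1970/0.8030 = 0.2453
odds, control patients = 0.0670/0.9330 = 0.0718
OR = 0.2453 / 0.0718 = 3.42

RR = 2.94; OR = 3.42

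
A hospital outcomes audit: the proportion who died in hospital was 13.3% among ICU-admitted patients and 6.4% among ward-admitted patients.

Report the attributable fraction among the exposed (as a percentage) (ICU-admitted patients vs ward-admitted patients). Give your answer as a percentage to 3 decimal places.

AR% = (0.1330 − 0.0640) / 0.1330 = 0.5188 → 51.880%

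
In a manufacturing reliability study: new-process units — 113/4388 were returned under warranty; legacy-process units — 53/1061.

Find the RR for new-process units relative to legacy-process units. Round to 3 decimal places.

RR: 0.516

risk, new-process units = 113/4388 = 0.02575
risk, legacy-process units = 53/1061 = 0.04995
RR = 0.02575 / 0.04995 = 0.516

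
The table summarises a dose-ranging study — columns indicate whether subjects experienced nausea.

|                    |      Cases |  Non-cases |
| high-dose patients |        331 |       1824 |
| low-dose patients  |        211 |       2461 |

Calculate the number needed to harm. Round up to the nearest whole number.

14

risk, high-dose patients = 331/2155 = 0.153596
risk, low-dose patients = 211/2672 = 0.078967
absolute risk difference = 0.074629
1 / 0.074629 = 13.400 → round up → 14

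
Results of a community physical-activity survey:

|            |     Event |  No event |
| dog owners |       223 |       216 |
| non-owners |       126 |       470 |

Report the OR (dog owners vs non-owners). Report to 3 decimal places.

OR = (223 × 470) / (216 × 126) = 104810/27216 ≈ 3.851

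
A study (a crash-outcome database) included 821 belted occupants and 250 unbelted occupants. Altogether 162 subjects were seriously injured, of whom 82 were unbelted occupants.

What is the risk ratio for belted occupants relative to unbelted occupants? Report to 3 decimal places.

belted occupants with the outcome: 162 − 82 = 80
belted occupants without the outcome: 821 − 80 = 741
unbelted occupants without the outcome: 250 − 82 = 168
risk, belted occupants = 80/821 = 0.0974
risk, unbelted occupants = 82/250 = 0.3280
RR = 0.0974 / 0.3280 = 0.297

0.297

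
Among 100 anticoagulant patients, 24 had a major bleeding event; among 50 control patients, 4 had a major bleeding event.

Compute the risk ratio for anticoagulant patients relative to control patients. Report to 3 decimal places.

3.000

risk, anticoagulant patients = 24/100 = 0.2400
risk, control patients = 4/50 = 0.0800
RR = 0.2400 / 0.0800 = 3.000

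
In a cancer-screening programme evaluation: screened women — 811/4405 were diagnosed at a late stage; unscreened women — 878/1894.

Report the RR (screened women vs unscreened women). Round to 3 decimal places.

risk, screened women = 811/4405 = 0.1841
risk, unscreened women = 878/1894 = 0.4636
RR = 0.1841 / 0.4636 = 0.397

RR = 0.397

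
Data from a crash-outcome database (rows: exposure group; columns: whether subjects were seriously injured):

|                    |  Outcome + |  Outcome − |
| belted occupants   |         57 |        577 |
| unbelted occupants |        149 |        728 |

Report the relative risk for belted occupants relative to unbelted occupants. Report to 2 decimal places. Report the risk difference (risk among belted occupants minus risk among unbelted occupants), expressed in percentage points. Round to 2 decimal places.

RR = 0.53; RD = -8.00

risk, belted occupants = 57/634 = 0.0899
risk, unbelted occupants = 149/877 = 0.1699
RR = 0.0899 / 0.1699 = 0.53
risk difference = 0.0899 − 0.1699 = -0.0800 → -8.00 percentage points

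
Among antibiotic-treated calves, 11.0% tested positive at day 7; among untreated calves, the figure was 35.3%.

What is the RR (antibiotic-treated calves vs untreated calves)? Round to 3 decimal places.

RR = 0.1100 / 0.3530 = 0.312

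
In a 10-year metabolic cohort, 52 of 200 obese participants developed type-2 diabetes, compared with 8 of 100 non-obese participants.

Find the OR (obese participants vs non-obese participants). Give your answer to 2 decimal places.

OR = (52 × 92) / (148 × 8) = 4784/1184 ≈ 4.04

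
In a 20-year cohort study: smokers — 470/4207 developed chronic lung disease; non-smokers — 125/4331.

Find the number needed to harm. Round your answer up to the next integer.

NNH: 13

risk, smokers = 470/4207 = 0.111719
risk, non-smokers = 125/4331 = 0.028862
absolute risk difference = 0.082857
1 / 0.082857 = 12.069 → round up → 13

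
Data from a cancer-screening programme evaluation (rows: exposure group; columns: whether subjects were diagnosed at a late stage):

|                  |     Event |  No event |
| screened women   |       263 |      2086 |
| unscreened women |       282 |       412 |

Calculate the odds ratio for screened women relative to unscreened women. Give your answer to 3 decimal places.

OR ≈ 0.184

odds, screened women = 263/2086 = 0.1261
odds, unscreened women = 282/412 = 0.6845
OR = 0.1261 / 0.6845 = 0.184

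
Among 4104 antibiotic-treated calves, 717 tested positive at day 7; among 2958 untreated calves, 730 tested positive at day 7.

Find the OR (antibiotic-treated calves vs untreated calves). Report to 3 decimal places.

OR = (717 × 2228) / (3387 × 730) = 1597476/2472510 ≈ 0.646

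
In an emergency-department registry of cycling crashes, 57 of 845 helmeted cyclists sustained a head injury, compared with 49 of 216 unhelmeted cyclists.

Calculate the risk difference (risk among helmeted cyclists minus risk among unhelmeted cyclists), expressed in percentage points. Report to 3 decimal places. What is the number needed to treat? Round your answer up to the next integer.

RD = -15.940; NNT = 7

risk, helmeted cyclists = 57/845 = 0.0675
risk, unhelmeted cyclists = 49/216 = 0.2269
risk difference = 0.0675 − 0.2269 = -0.1594 → -15.940 percentage points
absolute risk difference = 0.159396
1 / 0.159396 = 6.274 → round up → 7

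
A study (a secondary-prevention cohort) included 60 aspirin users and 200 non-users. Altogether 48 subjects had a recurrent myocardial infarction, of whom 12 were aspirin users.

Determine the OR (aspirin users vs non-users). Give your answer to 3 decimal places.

aspirin users without the outcome: 60 − 12 = 48
non-users with the outcome: 48 − 12 = 36
non-users without the outcome: 200 − 36 = 164
OR = (12 × 164) / (48 × 36) = 1968/1728 ≈ 1.139

1.139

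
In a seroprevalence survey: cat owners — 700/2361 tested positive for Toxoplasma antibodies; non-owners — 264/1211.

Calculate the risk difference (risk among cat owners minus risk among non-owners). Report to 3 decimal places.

risk, cat owners = 700/2361 = 0.2965
risk, non-owners = 264/1211 = 0.2180
risk difference = 0.2965 − 0.2180 = 0.078

RD: 0.078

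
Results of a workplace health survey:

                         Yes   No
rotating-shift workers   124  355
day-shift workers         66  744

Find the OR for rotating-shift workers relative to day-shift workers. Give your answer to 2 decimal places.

OR = (124 × 744) / (355 × 66) = 92256/23430 ≈ 3.94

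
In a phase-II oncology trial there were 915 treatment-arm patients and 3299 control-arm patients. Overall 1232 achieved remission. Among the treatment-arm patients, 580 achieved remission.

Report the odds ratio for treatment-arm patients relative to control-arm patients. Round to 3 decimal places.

OR = 7.029

treatment-arm patients without the outcome: 915 − 580 = 335
control-arm patients with the outcome: 1232 − 580 = 652
control-arm patients without the outcome: 3299 − 652 = 2647
OR = (580 × 2647) / (335 × 652) = 1535260/218420 ≈ 7.029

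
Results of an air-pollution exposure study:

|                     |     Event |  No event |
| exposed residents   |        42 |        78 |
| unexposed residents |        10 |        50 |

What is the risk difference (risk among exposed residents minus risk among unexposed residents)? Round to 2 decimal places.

0.18

risk, exposed residents = 42/120 = 0.3500
risk, unexposed residents = 10/60 = 0.1667
risk difference = 0.3500 − 0.1667 = 0.18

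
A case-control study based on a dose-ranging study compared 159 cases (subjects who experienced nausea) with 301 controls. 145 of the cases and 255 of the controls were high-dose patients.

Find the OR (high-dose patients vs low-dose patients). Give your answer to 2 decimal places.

OR = (145 × 46) / (255 × 14) = 6670/3570 ≈ 1.87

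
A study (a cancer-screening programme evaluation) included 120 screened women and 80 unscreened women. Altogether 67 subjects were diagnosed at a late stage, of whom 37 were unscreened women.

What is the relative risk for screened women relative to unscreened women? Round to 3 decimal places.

RR ≈ 0.541

screened women with the outcome: 67 − 37 = 30
screened women without the outcome: 120 − 30 = 90
unscreened women without the outcome: 80 − 37 = 43
risk, screened women = 30/120 = 0.2500
risk, unscreened women = 37/80 = 0.4625
RR = 0.2500 / 0.4625 = 0.541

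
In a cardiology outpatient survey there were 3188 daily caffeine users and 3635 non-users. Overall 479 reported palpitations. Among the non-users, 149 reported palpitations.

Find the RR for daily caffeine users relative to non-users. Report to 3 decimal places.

RR = 2.525

daily caffeine users with the outcome: 479 − 149 = 330
daily caffeine users without the outcome: 3188 − 330 = 2858
non-users without the outcome: 3635 − 149 = 3486
risk, daily caffeine users = 330/3188 = 0.10351
risk, non-users = 149/3635 = 0.04099
RR = 0.10351 / 0.04099 = 2.525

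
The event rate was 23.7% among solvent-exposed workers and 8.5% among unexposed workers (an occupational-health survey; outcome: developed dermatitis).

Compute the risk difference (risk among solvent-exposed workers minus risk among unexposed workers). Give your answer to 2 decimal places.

risk difference = 0.2370 − 0.0850 = 0.15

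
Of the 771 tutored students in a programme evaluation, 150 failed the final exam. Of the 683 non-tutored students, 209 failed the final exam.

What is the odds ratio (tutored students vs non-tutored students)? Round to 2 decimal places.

OR ≈ 0.55

odds, tutored students = 150/621 = 0.2415
odds, non-tutored students = 209/474 = 0.4409
OR = 0.2415 / 0.4409 = 0.55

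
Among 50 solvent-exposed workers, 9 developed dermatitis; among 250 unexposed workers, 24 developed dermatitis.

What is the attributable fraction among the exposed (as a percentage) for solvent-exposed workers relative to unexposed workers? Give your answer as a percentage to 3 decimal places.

46.667%

risk, solvent-exposed workers = 9/50 = 0.1800
risk, unexposed workers = 24/250 = 0.0960
AR% = (0.1800 − 0.0960) / 0.1800 = 0.4667 → 46.667%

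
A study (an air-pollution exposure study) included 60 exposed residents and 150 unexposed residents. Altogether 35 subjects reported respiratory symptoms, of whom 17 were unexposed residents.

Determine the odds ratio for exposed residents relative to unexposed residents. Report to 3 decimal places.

3.353

exposed residents with the outcome: 35 − 17 = 18
exposed residents without the outcome: 60 − 18 = 42
unexposed residents without the outcome: 150 − 17 = 133
OR = (18 × 133) / (42 × 17) = 2394/714 ≈ 3.353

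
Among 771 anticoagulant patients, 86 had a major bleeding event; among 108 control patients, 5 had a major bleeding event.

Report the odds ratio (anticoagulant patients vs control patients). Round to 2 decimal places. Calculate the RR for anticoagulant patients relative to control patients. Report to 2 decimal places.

OR = 2.59; RR = 2.41

OR = (86 × 103) / (685 × 5) = 8858/3425 ≈ 2.59
risk, anticoagulant patients = 86/771 = 0.11154
risk, control patients = 5/108 = 0.04630
RR = 0.11154 / 0.04630 = 2.41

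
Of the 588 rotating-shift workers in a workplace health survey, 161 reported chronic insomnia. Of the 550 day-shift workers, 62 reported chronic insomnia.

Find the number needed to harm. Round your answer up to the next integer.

NNH: 7

risk, rotating-shift workers = 161/588 = 0.273810
risk, day-shift workers = 62/550 = 0.112727
absolute risk difference = 0.161082
1 / 0.161082 = 6.208 → round up → 7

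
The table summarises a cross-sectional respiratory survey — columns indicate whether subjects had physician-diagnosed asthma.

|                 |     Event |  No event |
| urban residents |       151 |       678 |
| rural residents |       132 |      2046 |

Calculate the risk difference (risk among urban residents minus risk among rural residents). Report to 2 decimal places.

0.12

risk, urban residents = 151/829 = 0.1821
risk, rural residents = 132/2178 = 0.0606
risk difference = 0.1821 − 0.0606 = 0.12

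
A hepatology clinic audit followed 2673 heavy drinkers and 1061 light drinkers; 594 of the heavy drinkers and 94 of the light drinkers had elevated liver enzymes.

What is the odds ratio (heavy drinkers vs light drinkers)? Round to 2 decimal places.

odds, heavy drinkers = 594/2079 = 0.2857
odds, light drinkers = 94/967 = 0.0972
OR = 0.2857 / 0.0972 = 2.94

OR: 2.94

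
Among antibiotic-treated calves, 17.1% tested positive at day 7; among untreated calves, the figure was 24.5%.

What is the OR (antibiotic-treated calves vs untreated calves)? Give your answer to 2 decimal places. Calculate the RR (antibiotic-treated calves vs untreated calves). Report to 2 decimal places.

OR = 0.64; RR = 0.70

odds, antibiotic-treated calves = 0.1710/0.8290 = 0.2063
odds, untreated calves = 0.2450/0.7550 = 0.3245
OR = 0.2063 / 0.3245 = 0.64
RR = 0.1710 / 0.2450 = 0.70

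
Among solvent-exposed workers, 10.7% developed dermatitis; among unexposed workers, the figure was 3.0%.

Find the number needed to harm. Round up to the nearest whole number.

absolute risk difference = 0.077000
1 / 0.077000 = 12.987 → round up → 13

NNH = 13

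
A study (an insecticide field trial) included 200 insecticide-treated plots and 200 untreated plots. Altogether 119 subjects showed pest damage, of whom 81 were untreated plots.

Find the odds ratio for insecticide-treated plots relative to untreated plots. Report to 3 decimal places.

OR: 0.345

insecticide-treated plots with the outcome: 119 − 81 = 38
insecticide-treated plots without the outcome: 200 − 38 = 162
untreated plots without the outcome: 200 − 81 = 119
OR = (38 × 119) / (162 × 81) = 4522/13122 ≈ 0.345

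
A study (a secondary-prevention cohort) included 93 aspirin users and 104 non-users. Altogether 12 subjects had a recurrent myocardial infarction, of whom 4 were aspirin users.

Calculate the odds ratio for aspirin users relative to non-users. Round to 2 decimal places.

aspirin users without the outcome: 93 − 4 = 89
non-users with the outcome: 12 − 4 = 8
non-users without the outcome: 104 − 8 = 96
OR = (4 × 96) / (89 × 8) = 384/712 ≈ 0.54

OR = 0.54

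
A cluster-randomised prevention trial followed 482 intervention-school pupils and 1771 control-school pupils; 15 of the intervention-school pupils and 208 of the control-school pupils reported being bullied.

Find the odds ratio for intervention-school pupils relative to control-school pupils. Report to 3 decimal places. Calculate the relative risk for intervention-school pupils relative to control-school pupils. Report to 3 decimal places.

OR = (15 × 1563) / (467 × 208) = 23445/97136 ≈ 0.241
risk, intervention-school pupils = 15/482 = 0.03112
risk, control-school pupils = 208/1771 = 0.11745
RR = 0.03112 / 0.11745 = 0.265

OR = 0.241; RR = 0.265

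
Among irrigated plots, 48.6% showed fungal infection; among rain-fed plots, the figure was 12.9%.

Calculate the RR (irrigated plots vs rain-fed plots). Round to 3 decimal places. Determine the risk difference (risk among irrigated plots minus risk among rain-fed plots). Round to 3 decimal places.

RR = 0.4860 / 0.1290 = 3.767
risk difference = 0.4860 − 0.1290 = 0.357

RR = 3.767; RD = 0.357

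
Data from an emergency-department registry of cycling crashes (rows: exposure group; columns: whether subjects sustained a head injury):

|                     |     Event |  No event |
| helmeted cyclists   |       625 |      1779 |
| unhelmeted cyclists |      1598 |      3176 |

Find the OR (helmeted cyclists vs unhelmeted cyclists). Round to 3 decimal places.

OR = (625 × 3176) / (1779 × 1598) = 1985000/2842842 ≈ 0.698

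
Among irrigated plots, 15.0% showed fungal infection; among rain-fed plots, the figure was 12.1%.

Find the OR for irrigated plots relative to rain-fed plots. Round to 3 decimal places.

1.282

odds, irrigated plots = 0.1500/0.8500 = 0.1765
odds, rain-fed plots = 0.1210/0.8790 = 0.1377
OR = 0.1765 / 0.1377 = 1.282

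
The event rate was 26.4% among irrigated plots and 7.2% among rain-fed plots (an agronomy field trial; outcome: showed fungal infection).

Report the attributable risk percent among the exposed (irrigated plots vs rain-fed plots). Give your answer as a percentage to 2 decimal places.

AR% = (0.2640 − 0.0720) / 0.2640 = 0.7273 → 72.73%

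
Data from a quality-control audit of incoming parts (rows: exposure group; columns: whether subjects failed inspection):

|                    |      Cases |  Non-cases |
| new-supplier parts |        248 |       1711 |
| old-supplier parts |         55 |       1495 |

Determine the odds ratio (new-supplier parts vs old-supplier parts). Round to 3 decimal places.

OR = 3.940

odds, new-supplier parts = 248/1711 = 0.14494
odds, old-supplier parts = 55/1495 = 0.03679
OR = 0.14494 / 0.03679 = 3.940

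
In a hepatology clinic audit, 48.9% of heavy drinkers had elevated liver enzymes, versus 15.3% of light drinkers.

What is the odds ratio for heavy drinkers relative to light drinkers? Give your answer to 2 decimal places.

OR = 5.30

odds, heavy drinkers = 0.4890/0.5110 = 0.9569
odds, light drinkers = 0.1530/0.8470 = 0.1806
OR = 0.9569 / 0.1806 = 5.30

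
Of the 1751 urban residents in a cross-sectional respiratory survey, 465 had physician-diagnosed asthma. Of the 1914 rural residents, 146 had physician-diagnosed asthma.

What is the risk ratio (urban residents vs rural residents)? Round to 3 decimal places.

risk, urban residents = 465/1751 = 0.2656
risk, rural residents = 146/1914 = 0.0763
RR = 0.2656 / 0.0763 = 3.481

3.481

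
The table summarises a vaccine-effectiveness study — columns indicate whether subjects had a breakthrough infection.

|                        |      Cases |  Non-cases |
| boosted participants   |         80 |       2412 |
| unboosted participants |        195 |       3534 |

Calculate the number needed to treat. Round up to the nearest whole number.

50

risk, boosted participants = 80/2492 = 0.032103
risk, unboosted participants = 195/3729 = 0.052293
absolute risk difference = 0.020190
1 / 0.020190 = 49.529 → round up → 50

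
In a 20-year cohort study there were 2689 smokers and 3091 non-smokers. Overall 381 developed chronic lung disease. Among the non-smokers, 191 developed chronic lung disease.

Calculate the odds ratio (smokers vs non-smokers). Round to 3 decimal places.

smokers with the outcome: 381 − 191 = 190
smokers without the outcome: 2689 − 190 = 2499
non-smokers without the outcome: 3091 − 191 = 2900
OR = (190 × 2900) / (2499 × 191) = 551000/477309 ≈ 1.154

OR: 1.154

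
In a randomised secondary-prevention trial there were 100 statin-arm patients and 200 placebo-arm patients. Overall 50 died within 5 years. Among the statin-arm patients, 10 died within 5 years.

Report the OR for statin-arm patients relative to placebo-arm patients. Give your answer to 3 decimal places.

OR: 0.444

statin-arm patients without the outcome: 100 − 10 = 90
placebo-arm patients with the outcome: 50 − 10 = 40
placebo-arm patients without the outcome: 200 − 40 = 160
odds, statin-arm patients = 10/90 = 0.1111
odds, placebo-arm patients = 40/160 = 0.2500
OR = 0.1111 / 0.2500 = 0.444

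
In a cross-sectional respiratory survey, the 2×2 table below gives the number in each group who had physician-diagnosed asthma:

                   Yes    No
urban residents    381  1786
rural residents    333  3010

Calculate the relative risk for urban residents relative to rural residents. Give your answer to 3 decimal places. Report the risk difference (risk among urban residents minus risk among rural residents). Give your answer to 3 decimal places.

RR = 1.765; RD = 0.076

risk, urban residents = 381/2167 = 0.1758
risk, rural residents = 333/3343 = 0.0996
RR = 0.1758 / 0.0996 = 1.765
risk difference = 0.1758 − 0.0996 = 0.076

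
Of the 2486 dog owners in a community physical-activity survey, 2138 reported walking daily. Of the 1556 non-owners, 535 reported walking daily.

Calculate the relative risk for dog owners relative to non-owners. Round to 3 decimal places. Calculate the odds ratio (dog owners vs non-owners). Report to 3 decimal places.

risk, dog owners = 2138/2486 = 0.8600
risk, non-owners = 535/1556 = 0.3438
RR = 0.8600 / 0.3438 = 2.501
OR = (2138 × 1021) / (348 × 535) = 2182898/186180 ≈ 11.725

RR = 2.501; OR = 11.725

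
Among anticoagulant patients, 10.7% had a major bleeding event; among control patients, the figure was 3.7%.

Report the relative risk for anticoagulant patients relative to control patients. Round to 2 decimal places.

RR = 0.10700 / 0.03700 = 2.89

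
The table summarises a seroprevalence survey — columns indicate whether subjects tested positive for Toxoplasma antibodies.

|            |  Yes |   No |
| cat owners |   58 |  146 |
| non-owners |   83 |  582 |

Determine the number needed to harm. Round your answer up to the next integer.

NNH ≈ 7

risk, cat owners = 58/204 = 0.284314
risk, non-owners = 83/665 = 0.124812
absolute risk difference = 0.159502
1 / 0.159502 = 6.270 → round up → 7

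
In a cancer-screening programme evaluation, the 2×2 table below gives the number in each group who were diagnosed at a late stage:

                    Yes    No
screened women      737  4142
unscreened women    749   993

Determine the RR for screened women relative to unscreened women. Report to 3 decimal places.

risk, screened women = 737/4879 = 0.1511
risk, unscreened women = 749/1742 = 0.4300
RR = 0.1511 / 0.4300 = 0.351

0.351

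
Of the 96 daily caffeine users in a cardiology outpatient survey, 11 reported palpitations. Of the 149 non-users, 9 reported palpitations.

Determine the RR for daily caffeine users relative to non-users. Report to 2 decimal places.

risk, daily caffeine users = 11/96 = 0.1146
risk, non-users = 9/149 = 0.0604
RR = 0.1146 / 0.0604 = 1.90

RR: 1.90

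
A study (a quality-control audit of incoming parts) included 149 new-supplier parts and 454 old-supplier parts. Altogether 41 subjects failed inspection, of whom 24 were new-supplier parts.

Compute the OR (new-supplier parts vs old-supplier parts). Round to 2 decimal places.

new-supplier parts without the outcome: 149 − 24 = 125
old-supplier parts with the outcome: 41 − 24 = 17
old-supplier parts without the outcome: 454 − 17 = 437
odds, new-supplier parts = 24/125 = 0.19200
odds, old-supplier parts = 17/437 = 0.03890
OR = 0.19200 / 0.03890 = 4.94

OR = 4.94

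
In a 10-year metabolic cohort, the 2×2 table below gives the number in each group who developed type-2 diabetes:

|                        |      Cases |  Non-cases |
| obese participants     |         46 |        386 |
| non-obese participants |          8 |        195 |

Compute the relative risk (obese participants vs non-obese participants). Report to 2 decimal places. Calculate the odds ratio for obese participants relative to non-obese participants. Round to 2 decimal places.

risk, obese participants = 46/432 = 0.10648
risk, non-obese participants = 8/203 = 0.03941
RR = 0.10648 / 0.03941 = 2.70
odds, obese participants = 46/386 = 0.11917
odds, non-obese participants = 8/195 = 0.04103
OR = 0.11917 / 0.04103 = 2.90

RR = 2.70; OR = 2.90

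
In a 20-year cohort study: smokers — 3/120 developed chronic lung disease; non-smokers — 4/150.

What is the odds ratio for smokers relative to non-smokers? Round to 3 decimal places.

odds, smokers = 3/117 = 0.02564
odds, non-smokers = 4/146 = 0.02740
OR = 0.02564 / 0.02740 = 0.936

OR ≈ 0.936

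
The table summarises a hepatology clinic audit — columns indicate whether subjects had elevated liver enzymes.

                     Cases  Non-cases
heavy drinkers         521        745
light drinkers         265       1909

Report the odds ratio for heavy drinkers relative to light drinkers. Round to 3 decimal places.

odds, heavy drinkers = 521/745 = 0.6993
odds, light drinkers = 265/1909 = 0.1388
OR = 0.6993 / 0.1388 = 5.038

5.038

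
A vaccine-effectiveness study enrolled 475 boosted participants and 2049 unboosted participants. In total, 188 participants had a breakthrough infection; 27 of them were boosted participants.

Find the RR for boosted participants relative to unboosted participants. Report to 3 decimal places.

boosted participants without the outcome: 475 − 27 = 448
unboosted participants with the outcome: 188 − 27 = 161
unboosted participants without the outcome: 2049 − 161 = 1888
risk, boosted participants = 27/475 = 0.0568
risk, unboosted participants = 161/2049 = 0.0786
RR = 0.0568 / 0.0786 = 0.723

RR: 0.723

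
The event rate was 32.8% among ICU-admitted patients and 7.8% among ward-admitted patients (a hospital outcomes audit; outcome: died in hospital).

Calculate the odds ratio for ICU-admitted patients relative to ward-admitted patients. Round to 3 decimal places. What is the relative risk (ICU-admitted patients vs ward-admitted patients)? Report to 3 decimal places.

odds, ICU-admitted patients = 0.3280/0.6720 = 0.4881
odds, ward-admitted patients = 0.0780/0.9220 = 0.0846
OR = 0.4881 / 0.0846 = 5.770
RR = 0.3280 / 0.0780 = 4.205

OR = 5.770; RR = 4.205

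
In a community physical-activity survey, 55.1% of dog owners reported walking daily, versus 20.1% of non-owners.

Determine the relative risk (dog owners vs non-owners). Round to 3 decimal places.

RR = 0.5510 / 0.2010 = 2.741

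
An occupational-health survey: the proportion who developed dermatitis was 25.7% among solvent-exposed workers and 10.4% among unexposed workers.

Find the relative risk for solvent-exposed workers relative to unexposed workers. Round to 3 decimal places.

RR = 0.2570 / 0.1040 = 2.471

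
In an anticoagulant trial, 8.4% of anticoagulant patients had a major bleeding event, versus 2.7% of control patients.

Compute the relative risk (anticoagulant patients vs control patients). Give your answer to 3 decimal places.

RR = 0.08400 / 0.02700 = 3.111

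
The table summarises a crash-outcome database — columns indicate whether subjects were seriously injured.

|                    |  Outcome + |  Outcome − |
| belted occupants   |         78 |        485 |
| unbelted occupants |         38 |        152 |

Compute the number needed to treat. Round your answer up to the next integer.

NNT: 17

risk, belted occupants = 78/563 = 0.138544
risk, unbelted occupants = 38/190 = 0.200000
absolute risk difference = 0.061456
1 / 0.061456 = 16.272 → round up → 17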